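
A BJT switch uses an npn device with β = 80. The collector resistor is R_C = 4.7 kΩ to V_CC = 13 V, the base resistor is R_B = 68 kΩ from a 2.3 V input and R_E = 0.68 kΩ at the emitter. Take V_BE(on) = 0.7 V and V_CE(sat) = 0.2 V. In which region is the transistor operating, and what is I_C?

active; I_C ≈ 1 mA

Assume active. Base-emitter loop: I_B = (V_BB − V_BE)/(R_B + (β+1)R_E) = (2.3 − 0.7)/(68 + 81×0.68) = 0.013 mA.
I_C = β·I_B = 80×0.013 = 1.04 mA.
V_CE = V_CC − I_C·R_C − I_E·R_E = 13 − 1.04×4.7 − 1.05×0.68 = 7.4 V > V_CE(sat), so the active-region assumption holds.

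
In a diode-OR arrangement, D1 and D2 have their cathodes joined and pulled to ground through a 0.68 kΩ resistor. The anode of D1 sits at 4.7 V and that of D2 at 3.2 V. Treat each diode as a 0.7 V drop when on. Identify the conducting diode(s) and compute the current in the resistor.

Assume both conduct. Then node N would need to be at both 4.7−0.7 = 4 V and 3.2−0.7 = 2.5 V, which is impossible.
Assume only D1 conducts: V_N = 4.7 − 0.7 = 4 V, so I_R = 4/0.68 = 5.88 mA.
Check D2: its anode-to-cathode voltage is 3.2 − 4 = -0.8 V < 0.7 V, so it is off. The assumption is consistent.

Only D1 conducts; I_R ≈ 5.9 mA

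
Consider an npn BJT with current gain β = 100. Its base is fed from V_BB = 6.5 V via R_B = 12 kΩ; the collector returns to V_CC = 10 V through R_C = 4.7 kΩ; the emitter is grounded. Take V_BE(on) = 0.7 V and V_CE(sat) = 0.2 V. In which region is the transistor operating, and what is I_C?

saturation; I_C ≈ 2.1 mA

Assume active: I_B = (6.5 − 0.7)/12 = 0.483 mA, giving I_C = β·I_B = 48.3 mA.
But then V_CE = 10 − 48.3×4.7 = -217 V < V_CE(sat) = 0.2 V — impossible in the active region.
So the transistor is saturated. With V_CE = 0.2 V, I_C = (V_CC − 0.2)/R_C = 9.8/4.7 = 2.09 mA.
Check: β·I_B = 48.3 mA > I_C = 2.09 mA, confirming saturation.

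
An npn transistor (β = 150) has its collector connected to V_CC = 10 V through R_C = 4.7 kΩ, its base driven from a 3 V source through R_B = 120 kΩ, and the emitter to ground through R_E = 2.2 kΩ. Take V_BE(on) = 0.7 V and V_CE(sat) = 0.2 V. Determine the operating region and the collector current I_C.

Assume active. Base-emitter loop: I_B = (V_BB − V_BE)/(R_B + (β+1)R_E) = (3 − 0.7)/(120 + 151×2.2) = 0.00509 mA.
I_C = β·I_B = 150×0.00509 = 0.763 mA.
V_CE = V_CC − I_C·R_C − I_E·R_E = 10 − 0.763×4.7 − 0.768×2.2 = 4.72 V > V_CE(sat), so the active-region assumption holds.

active; I_C ≈ 0.76 mA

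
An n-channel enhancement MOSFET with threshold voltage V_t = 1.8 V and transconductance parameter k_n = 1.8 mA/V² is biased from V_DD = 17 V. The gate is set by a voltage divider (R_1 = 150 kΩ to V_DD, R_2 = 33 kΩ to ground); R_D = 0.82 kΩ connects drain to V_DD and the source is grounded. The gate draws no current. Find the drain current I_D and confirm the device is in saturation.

V_G = V_DD·R_2/(R_1+R_2) = 17×33/183 = 3.07 V. With the source grounded, V_GS = V_G = 3.07 V.
Assume saturation: I_D = (k_n/2)(V_GS − V_t)² = (1.8/2)×(3.07 − 1.8)² = 0.9×1.27² = 1.44 mA.
V_DS = V_DD − I_D·R_D = 17 − 1.44×0.82 = 15.8 V.
Saturation requires V_DS ≥ V_GS − V_t = 1.27 V; 15.8 ≥ 1.27 ✓.

I_D ≈ 1.4 mA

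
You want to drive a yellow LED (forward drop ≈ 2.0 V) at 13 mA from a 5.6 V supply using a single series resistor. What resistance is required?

The resistor drops V_S − V_D = 5.6 − 2.0 = 3.6 V at 13 mA.
R = 3.6 V / 13 mA = 0.277 kΩ.

R ≈ 0.28 kΩ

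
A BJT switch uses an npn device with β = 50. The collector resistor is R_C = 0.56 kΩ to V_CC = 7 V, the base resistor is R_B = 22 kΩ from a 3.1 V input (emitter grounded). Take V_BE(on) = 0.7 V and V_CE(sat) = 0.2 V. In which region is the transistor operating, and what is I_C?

active; I_C ≈ 5.5 mA

Assume active. Base-emitter loop: I_B = (V_BB − V_BE)/R_B = (3.1 − 0.7)/22 = 0.109 mA.
I_C = β·I_B = 50×0.109 = 5.45 mA.
V_CE = V_CC − I_C·R_C = 7 − 5.45×0.56 = 3.95 V > V_CE(sat), so the active-region assumption holds.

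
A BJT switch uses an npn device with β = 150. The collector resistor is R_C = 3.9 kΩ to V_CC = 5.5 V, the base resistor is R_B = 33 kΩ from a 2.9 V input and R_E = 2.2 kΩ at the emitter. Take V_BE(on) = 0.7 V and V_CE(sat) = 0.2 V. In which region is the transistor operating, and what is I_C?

Assume active: I_B = (2.9 − 0.7)/(33 + 151×2.2) = 0.00602 mA, I_C = β·I_B = 0.904 mA.
Then V_CE = 5.5 − 0.904×3.9 − 0.91×2.2 = -0.0253 V < 0.2 V — the active assumption fails.
Re-solve with V_CE = 0.2 V. KCL at the emitter: V_E/R_E = (V_BB−0.7−V_E)/R_B + (V_CC−0.2−V_E)/R_C, giving V_E = 1.92 V.
I_C = (V_CC − 0.2 − V_E)/R_C = (5.3 − 1.92)/3.9 = 0.866 mA.
Check: I_B = (2.2 − 1.92)/33 = 0.00839 mA, and β·I_B = 1.26 mA > I_C, confirming saturation.

saturation; I_C ≈ 0.87 mA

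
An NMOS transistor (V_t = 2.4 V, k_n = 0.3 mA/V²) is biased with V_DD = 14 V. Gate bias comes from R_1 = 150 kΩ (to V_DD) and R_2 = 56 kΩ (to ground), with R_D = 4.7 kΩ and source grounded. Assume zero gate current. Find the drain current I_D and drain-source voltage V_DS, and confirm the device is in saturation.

I_D ≈ 0.3 mA, V_DS ≈ 13 V

V_G = V_DD·R_2/(R_1+R_2) = 14×56/206 = 3.81 V. With the source grounded, V_GS = V_G = 3.81 V.
Assume saturation: I_D = (k_n/2)(V_GS − V_t)² = (0.3/2)×(3.81 − 2.4)² = 0.15×1.41² = 0.296 mA.
V_DS = V_DD − I_D·R_D = 14 − 0.296×4.7 = 12.6 V.
Saturation requires V_DS ≥ V_GS − V_t = 1.41 V; 12.6 ≥ 1.41 ✓.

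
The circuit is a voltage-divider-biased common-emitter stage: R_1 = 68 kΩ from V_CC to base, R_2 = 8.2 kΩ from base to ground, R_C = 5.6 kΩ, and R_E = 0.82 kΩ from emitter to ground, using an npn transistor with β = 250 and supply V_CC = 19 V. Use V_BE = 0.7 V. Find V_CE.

Thevenize the base divider: V_Th = V_CC·R_2/(R_1+R_2) = 19×8.2/76.2 = 2.04 V, R_Th = R_1‖R_2 = 7.32 kΩ.
Base-emitter loop: V_Th = I_B·R_Th + V_BE + (β+1)I_B·R_E, so I_B = (2.04 − 0.7) / (7.32 + 251×0.82) = 0.00631 mA.
I_C = β·I_B = 250×0.00631 = 1.58 mA, and I_E = (β+1)I_B = 1.58 mA.
V_CE = V_CC − I_C·R_C − I_E·R_E = 19 − 1.58×5.6 − 1.58×0.82 = 8.87 V.
V_CE = 8.87 V > 0.2 V confirms active-region operation.

V_CE ≈ 8.9 V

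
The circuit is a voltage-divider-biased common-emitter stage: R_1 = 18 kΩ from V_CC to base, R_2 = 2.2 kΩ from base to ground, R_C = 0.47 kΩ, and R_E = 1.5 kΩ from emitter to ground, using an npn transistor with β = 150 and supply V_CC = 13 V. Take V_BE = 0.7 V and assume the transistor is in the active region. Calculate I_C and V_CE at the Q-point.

I_C ≈ 0.47 mA, V_CE ≈ 12 V

Thevenize the base divider: V_Th = V_CC·R_2/(R_1+R_2) = 13×2.2/20.2 = 1.42 V, R_Th = R_1‖R_2 = 1.96 kΩ.
Base-emitter loop: V_Th = I_B·R_Th + V_BE + (β+1)I_B·R_E, so I_B = (1.42 − 0.7) / (1.96 + 151×1.5) = 0.00313 mA.
I_C = β·I_B = 150×0.00313 = 0.47 mA, and I_E = (β+1)I_B = 0.473 mA.
V_CE = V_CC − I_C·R_C − I_E·R_E = 13 − 0.47×0.47 − 0.473×1.5 = 12.1 V.
V_CE = 12.1 V > 0.2 V confirms active-region operation.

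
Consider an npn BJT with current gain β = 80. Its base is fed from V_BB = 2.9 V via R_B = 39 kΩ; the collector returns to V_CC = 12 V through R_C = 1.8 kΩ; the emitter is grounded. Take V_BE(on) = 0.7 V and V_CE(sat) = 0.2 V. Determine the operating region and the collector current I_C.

active; I_C ≈ 4.5 mA

Assume active. Base-emitter loop: I_B = (V_BB − V_BE)/R_B = (2.9 − 0.7)/39 = 0.0564 mA.
I_C = β·I_B = 80×0.0564 = 4.51 mA.
V_CE = V_CC − I_C·R_C = 12 − 4.51×1.8 = 3.88 V > V_CE(sat), so the active-region assumption holds.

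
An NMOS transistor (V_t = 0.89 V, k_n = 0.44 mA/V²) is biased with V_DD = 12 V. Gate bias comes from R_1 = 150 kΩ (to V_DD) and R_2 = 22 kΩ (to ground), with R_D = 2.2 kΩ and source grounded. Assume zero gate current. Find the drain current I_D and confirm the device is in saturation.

I_D ≈ 0.091 mA

V_G = V_DD·R_2/(R_1+R_2) = 12×22/172 = 1.53 V. With the source grounded, V_GS = V_G = 1.53 V.
Assume saturation: I_D = (k_n/2)(V_GS − V_t)² = (0.44/2)×(1.53 − 0.89)² = 0.22×0.645² = 0.0915 mA.
V_DS = V_DD − I_D·R_D = 12 − 0.0915×2.2 = 11.8 V.
Saturation requires V_DS ≥ V_GS − V_t = 0.645 V; 11.8 ≥ 0.645 ✓.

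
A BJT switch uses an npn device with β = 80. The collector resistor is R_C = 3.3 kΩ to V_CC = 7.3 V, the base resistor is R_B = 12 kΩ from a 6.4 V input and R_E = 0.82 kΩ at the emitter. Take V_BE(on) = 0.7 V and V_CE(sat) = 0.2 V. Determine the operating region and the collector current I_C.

Assume active: I_B = (6.4 − 0.7)/(12 + 81×0.82) = 0.0727 mA, I_C = β·I_B = 5.81 mA.
Then V_CE = 7.3 − 5.81×3.3 − 5.89×0.82 = -16.7 V < 0.2 V — the active assumption fails.
Re-solve with V_CE = 0.2 V. KCL at the emitter: V_E/R_E = (V_BB−0.7−V_E)/R_B + (V_CC−0.2−V_E)/R_C, giving V_E = 1.64 V.
I_C = (V_CC − 0.2 − V_E)/R_C = (7.1 − 1.64)/3.3 = 1.66 mA.
Check: I_B = (5.7 − 1.64)/12 = 0.339 mA, and β·I_B = 27.1 mA > I_C, confirming saturation.

saturation; I_C ≈ 1.7 mA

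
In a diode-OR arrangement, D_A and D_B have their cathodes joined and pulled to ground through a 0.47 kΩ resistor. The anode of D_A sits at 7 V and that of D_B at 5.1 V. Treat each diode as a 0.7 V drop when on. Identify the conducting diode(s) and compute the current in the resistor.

Assume both conduct. Then node N would need to be at both 7−0.7 = 6.3 V and 5.1−0.7 = 4.4 V, which is impossible.
Assume only D_A conducts: V_N = 7 − 0.7 = 6.3 V, so I_R = 6.3/0.47 = 13.4 mA.
Check D_B: its anode-to-cathode voltage is 5.1 − 6.3 = -1.2 V < 0.7 V, so it is off. The assumption is consistent.

Only D_A conducts; I_R ≈ 13 mA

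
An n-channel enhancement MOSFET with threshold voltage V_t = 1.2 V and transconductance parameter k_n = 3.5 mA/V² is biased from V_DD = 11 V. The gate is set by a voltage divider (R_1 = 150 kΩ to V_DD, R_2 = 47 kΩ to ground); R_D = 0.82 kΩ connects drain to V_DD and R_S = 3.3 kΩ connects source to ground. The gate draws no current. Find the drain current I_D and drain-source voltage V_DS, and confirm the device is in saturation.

V_G = V_DD·R_2/(R_1+R_2) = 11×47/197 = 2.62 V.
Assume saturation: I_D = (k_n/2)(V_GS − V_t)² with V_GS = V_G − I_D·R_S = 2.62 − 3.3·I_D.
Substituting gives 19.1·I_D² − 17.5·I_D + 3.55 = 0, with roots I_D = 0.305 or 0.611 mA.
The root I_D = 0.611 mA gives V_GS = 0.609 V ≤ V_t, so take I_D = 0.305 mA.
Then V_GS = 1.62 V and V_DS = V_DD − I_D(R_D+R_S) = 11 − 0.305×4.12 = 9.74 V.
Saturation requires V_DS ≥ V_GS − V_t = 0.418 V; 9.74 ≥ 0.418 ✓.

I_D ≈ 0.31 mA, V_DS ≈ 9.7 V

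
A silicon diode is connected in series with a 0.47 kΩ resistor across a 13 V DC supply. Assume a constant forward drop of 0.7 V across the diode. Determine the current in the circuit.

I ≈ 26 mA

KVL around the loop: 13 = V_D + I·R = 0.7 + I × 0.47 kΩ.
So I = (13 − 0.7) / 0.47 kΩ = 12.3 / 0.47 = 26.2 mA.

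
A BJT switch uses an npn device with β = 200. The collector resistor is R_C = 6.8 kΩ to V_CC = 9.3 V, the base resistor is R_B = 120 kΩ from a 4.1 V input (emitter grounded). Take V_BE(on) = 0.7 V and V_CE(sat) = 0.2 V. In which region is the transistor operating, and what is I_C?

saturation; I_C ≈ 1.3 mA

Assume active: I_B = (4.1 − 0.7)/120 = 0.0283 mA, giving I_C = β·I_B = 5.67 mA.
But then V_CE = 9.3 − 5.67×6.8 = -29.2 V < V_CE(sat) = 0.2 V — impossible in the active region.
So the transistor is saturated. With V_CE = 0.2 V, I_C = (V_CC − 0.2)/R_C = 9.1/6.8 = 1.34 mA.
Check: β·I_B = 5.67 mA > I_C = 1.34 mA, confirming saturation.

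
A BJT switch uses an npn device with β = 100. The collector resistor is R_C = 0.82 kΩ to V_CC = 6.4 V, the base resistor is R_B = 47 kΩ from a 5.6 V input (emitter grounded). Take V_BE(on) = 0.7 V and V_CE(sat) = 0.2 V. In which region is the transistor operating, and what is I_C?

Assume active: I_B = (5.6 − 0.7)/47 = 0.104 mA, giving I_C = β·I_B = 10.4 mA.
But then V_CE = 6.4 − 10.4×0.82 = -2.15 V < V_CE(sat) = 0.2 V — impossible in the active region.
So the transistor is saturated. With V_CE = 0.2 V, I_C = (V_CC − 0.2)/R_C = 6.2/0.82 = 7.56 mA.
Check: β·I_B = 10.4 mA > I_C = 7.56 mA, confirming saturation.

saturation; I_C ≈ 7.6 mA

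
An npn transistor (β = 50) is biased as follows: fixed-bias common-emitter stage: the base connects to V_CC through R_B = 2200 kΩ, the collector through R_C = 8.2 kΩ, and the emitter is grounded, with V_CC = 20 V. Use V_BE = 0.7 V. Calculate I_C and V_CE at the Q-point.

Base loop: V_CC = I_B·R_B + V_BE, so I_B = (20 − 0.7)/2200 kΩ = 0.00877 mA.
In the active region I_C = β·I_B = 50 × 0.00877 = 0.439 mA.
Collector loop: V_CE = V_CC − I_C·R_C = 20 − 0.439×8.2 = 16.4 V.
Since V_CE = 16.4 V > V_CE(sat) ≈ 0.2 V, the transistor is in the active region as assumed.

I_C ≈ 0.44 mA, V_CE ≈ 16 V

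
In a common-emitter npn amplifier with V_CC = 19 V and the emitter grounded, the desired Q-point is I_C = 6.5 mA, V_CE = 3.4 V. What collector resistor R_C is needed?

R_C ≈ 2.4 kΩ

Collector loop: V_CC = I_C·R_C + V_CE.
R_C = (V_CC − V_CE)/I_C = (19 − 3.4)/6.5 = 2.4 kΩ.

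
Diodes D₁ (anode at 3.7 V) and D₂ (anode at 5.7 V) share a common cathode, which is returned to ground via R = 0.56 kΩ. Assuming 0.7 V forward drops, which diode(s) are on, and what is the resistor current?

Assume both conduct. Then node N would need to be at both 3.7−0.7 = 3 V and 5.7−0.7 = 5 V, which is impossible.
Assume only D₂ conducts: V_N = 5.7 − 0.7 = 5 V, so I_R = 5/0.56 = 8.93 mA.
Check D₁: its anode-to-cathode voltage is 3.7 − 5 = -1.3 V < 0.7 V, so it is off. The assumption is consistent.

Only D₂ conducts; I_R ≈ 8.9 mA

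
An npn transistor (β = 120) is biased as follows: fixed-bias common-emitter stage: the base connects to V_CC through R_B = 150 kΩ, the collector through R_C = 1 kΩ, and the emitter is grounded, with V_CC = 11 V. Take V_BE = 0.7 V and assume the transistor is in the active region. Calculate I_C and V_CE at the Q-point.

Base loop: V_CC = I_B·R_B + V_BE, so I_B = (11 − 0.7)/150 kΩ = 0.0687 mA.
In the active region I_C = β·I_B = 120 × 0.0687 = 8.24 mA.
Collector loop: V_CE = V_CC − I_C·R_C = 11 − 8.24×1 = 2.76 V.
Since V_CE = 2.76 V > V_CE(sat) ≈ 0.2 V, the transistor is in the active region as assumed.

I_C ≈ 8.2 mA, V_CE ≈ 2.8 V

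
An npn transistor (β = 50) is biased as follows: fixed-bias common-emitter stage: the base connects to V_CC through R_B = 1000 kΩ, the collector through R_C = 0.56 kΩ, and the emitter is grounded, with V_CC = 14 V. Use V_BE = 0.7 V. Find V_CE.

Base loop: V_CC = I_B·R_B + V_BE, so I_B = (14 − 0.7)/1000 kΩ = 0.0133 mA.
In the active region I_C = β·I_B = 50 × 0.0133 = 0.665 mA.
Collector loop: V_CE = V_CC − I_C·R_C = 14 − 0.665×0.56 = 13.6 V.
Since V_CE = 13.6 V > V_CE(sat) ≈ 0.2 V, the transistor is in the active region as assumed.

V_CE ≈ 14 V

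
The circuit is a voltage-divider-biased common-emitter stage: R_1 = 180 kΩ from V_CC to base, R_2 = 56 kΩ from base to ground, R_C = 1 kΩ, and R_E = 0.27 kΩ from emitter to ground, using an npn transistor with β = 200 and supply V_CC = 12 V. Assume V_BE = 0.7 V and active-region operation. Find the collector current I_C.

I_C ≈ 4.4 mA

Thevenize the base divider: V_Th = V_CC·R_2/(R_1+R_2) = 12×56/236 = 2.85 V, R_Th = R_1‖R_2 = 42.7 kΩ.
Base-emitter loop: V_Th = I_B·R_Th + V_BE + (β+1)I_B·R_E, so I_B = (2.85 − 0.7) / (42.7 + 201×0.27) = 0.0221 mA.
I_C = β·I_B = 200×0.0221 = 4.43 mA, and I_E = (β+1)I_B = 4.45 mA.
V_CE = V_CC − I_C·R_C − I_E·R_E = 12 − 4.43×1 − 4.45×0.27 = 6.37 V.
V_CE = 6.37 V > 0.2 V confirms active-region operation.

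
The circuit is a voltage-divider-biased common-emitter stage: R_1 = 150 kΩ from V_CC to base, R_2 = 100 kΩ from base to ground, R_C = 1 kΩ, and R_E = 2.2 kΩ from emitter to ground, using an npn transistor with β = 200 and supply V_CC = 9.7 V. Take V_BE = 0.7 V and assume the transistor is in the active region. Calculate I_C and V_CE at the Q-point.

I_C ≈ 1.3 mA, V_CE ≈ 5.6 V

Thevenize the base divider: V_Th = V_CC·R_2/(R_1+R_2) = 9.7×100/250 = 3.88 V, R_Th = R_1‖R_2 = 60 kΩ.
Base-emitter loop: V_Th = I_B·R_Th + V_BE + (β+1)I_B·R_E, so I_B = (3.88 − 0.7) / (60 + 201×2.2) = 0.00633 mA.
I_C = β·I_B = 200×0.00633 = 1.27 mA, and I_E = (β+1)I_B = 1.27 mA.
V_CE = V_CC − I_C·R_C − I_E·R_E = 9.7 − 1.27×1 − 1.27×2.2 = 5.63 V.
V_CE = 5.63 V > 0.2 V confirms active-region operation.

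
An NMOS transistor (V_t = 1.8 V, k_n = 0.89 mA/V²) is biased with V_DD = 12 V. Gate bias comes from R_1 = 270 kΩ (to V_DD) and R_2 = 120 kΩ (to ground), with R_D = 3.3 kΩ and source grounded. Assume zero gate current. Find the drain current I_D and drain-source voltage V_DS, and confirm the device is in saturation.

V_G = V_DD·R_2/(R_1+R_2) = 12×120/390 = 3.69 V. With the source grounded, V_GS = V_G = 3.69 V.
Assume saturation: I_D = (k_n/2)(V_GS − V_t)² = (0.89/2)×(3.69 − 1.8)² = 0.445×1.89² = 1.59 mA.
V_DS = V_DD − I_D·R_D = 12 − 1.59×3.3 = 6.74 V.
Saturation requires V_DS ≥ V_GS − V_t = 1.89 V; 6.74 ≥ 1.89 ✓.

I_D ≈ 1.6 mA, V_DS ≈ 6.7 V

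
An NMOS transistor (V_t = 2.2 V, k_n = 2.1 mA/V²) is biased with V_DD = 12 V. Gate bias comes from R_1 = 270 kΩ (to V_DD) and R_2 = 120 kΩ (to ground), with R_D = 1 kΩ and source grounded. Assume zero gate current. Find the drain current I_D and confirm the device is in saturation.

V_G = V_DD·R_2/(R_1+R_2) = 12×120/390 = 3.69 V. With the source grounded, V_GS = V_G = 3.69 V.
Assume saturation: I_D = (k_n/2)(V_GS − V_t)² = (2.1/2)×(3.69 − 2.2)² = 1.05×1.49² = 2.34 mA.
V_DS = V_DD − I_D·R_D = 12 − 2.34×1 = 9.66 V.
Saturation requires V_DS ≥ V_GS − V_t = 1.49 V; 9.66 ≥ 1.49 ✓.

I_D ≈ 2.3 mA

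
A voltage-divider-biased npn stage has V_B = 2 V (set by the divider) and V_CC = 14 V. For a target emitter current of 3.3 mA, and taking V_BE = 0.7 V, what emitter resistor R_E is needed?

R_E ≈ 0.39 kΩ

V_E = V_B − V_BE = 2 − 0.7 = 1.3 V.
R_E = V_E / I_E = 1.3 / 3.3 = 0.394 kΩ.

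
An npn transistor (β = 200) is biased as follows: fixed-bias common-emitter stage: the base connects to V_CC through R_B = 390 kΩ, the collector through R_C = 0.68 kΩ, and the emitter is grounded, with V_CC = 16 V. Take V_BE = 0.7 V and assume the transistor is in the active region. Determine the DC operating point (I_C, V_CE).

I_C ≈ 7.8 mA, V_CE ≈ 11 V

Base loop: V_CC = I_B·R_B + V_BE, so I_B = (16 − 0.7)/390 kΩ = 0.0392 mA.
In the active region I_C = β·I_B = 200 × 0.0392 = 7.85 mA.
Collector loop: V_CE = V_CC − I_C·R_C = 16 − 7.85×0.68 = 10.7 V.
Since V_CE = 10.7 V > V_CE(sat) ≈ 0.2 V, the transistor is in the active region as assumed.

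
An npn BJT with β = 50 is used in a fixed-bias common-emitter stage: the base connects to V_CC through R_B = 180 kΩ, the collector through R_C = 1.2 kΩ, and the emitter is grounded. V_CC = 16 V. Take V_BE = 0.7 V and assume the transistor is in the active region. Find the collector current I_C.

Base loop: V_CC = I_B·R_B + V_BE, so I_B = (16 − 0.7)/180 kΩ = 0.085 mA.
In the active region I_C = β·I_B = 50 × 0.085 = 4.25 mA.
Collector loop: V_CE = V_CC − I_C·R_C = 16 − 4.25×1.2 = 10.9 V.
Since V_CE = 10.9 V > V_CE(sat) ≈ 0.2 V, the transistor is in the active region as assumed.

I_C ≈ 4.2 mA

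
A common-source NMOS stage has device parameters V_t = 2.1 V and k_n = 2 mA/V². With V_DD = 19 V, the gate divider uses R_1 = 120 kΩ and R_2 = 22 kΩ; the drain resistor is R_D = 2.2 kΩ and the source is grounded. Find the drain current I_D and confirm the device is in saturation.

I_D ≈ 0.71 mA

V_G = V_DD·R_2/(R_1+R_2) = 19×22/142 = 2.94 V. With the source grounded, V_GS = V_G = 2.94 V.
Assume saturation: I_D = (k_n/2)(V_GS − V_t)² = (2/2)×(2.94 − 2.1)² = 1×0.844² = 0.712 mA.
V_DS = V_DD − I_D·R_D = 19 − 0.712×2.2 = 17.4 V.
Saturation requires V_DS ≥ V_GS − V_t = 0.844 V; 17.4 ≥ 0.844 ✓.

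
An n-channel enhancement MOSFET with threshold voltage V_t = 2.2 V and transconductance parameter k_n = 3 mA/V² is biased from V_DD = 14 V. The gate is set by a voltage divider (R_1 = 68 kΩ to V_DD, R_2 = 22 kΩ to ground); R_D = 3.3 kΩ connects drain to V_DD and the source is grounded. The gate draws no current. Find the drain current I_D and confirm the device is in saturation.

I_D ≈ 2.2 mA

V_G = V_DD·R_2/(R_1+R_2) = 14×22/90 = 3.42 V. With the source grounded, V_GS = V_G = 3.42 V.
Assume saturation: I_D = (k_n/2)(V_GS − V_t)² = (3/2)×(3.42 − 2.2)² = 1.5×1.22² = 2.24 mA.
V_DS = V_DD − I_D·R_D = 14 − 2.24×3.3 = 6.61 V.
Saturation requires V_DS ≥ V_GS − V_t = 1.22 V; 6.61 ≥ 1.22 ✓.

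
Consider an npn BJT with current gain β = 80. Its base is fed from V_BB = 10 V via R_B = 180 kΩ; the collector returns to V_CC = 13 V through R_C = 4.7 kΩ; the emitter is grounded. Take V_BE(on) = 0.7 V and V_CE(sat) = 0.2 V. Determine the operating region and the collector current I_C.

saturation; I_C ≈ 2.7 mA

Assume active: I_B = (10 − 0.7)/180 = 0.0517 mA, giving I_C = β·I_B = 4.13 mA.
But then V_CE = 13 − 4.13×4.7 = -6.43 V < V_CE(sat) = 0.2 V — impossible in the active region.
So the transistor is saturated. With V_CE = 0.2 V, I_C = (V_CC − 0.2)/R_C = 12.8/4.7 = 2.72 mA.
Check: β·I_B = 4.13 mA > I_C = 2.72 mA, confirming saturation.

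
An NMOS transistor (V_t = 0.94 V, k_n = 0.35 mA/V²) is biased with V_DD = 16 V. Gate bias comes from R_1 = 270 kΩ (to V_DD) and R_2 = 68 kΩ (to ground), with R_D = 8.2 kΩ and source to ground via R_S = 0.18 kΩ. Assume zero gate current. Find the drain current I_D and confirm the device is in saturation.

V_G = V_DD·R_2/(R_1+R_2) = 16×68/338 = 3.22 V.
Assume saturation: I_D = (k_n/2)(V_GS − V_t)² with V_GS = V_G − I_D·R_S = 3.22 − 0.18·I_D.
Substituting gives 0.00567·I_D² − 1.14·I_D + 0.909 = 0, with roots I_D = 0.798 or 201 mA.
The root I_D = 201 mA gives V_GS = -32.9 V ≤ V_t, so take I_D = 0.798 mA.
Then V_GS = 3.08 V and V_DS = V_DD − I_D(R_D+R_S) = 16 − 0.798×8.38 = 9.31 V.
Saturation requires V_DS ≥ V_GS − V_t = 2.14 V; 9.31 ≥ 2.14 ✓.

I_D ≈ 0.8 mA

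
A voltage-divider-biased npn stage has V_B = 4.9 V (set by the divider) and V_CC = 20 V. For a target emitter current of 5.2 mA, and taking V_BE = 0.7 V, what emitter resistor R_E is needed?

R_E ≈ 0.81 kΩ

V_E = V_B − V_BE = 4.9 − 0.7 = 4.2 V.
R_E = V_E / I_E = 4.2 / 5.2 = 0.808 kΩ.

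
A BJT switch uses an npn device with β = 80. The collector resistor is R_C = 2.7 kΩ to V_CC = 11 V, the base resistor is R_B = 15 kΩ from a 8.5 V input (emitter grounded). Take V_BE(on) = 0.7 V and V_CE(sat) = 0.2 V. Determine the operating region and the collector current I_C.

saturation; I_C ≈ 4 mA

Assume active: I_B = (8.5 − 0.7)/15 = 0.52 mA, giving I_C = β·I_B = 41.6 mA.
But then V_CE = 11 − 41.6×2.7 = -101 V < V_CE(sat) = 0.2 V — impossible in the active region.
So the transistor is saturated. With V_CE = 0.2 V, I_C = (V_CC − 0.2)/R_C = 10.8/2.7 = 4 mA.
Check: β·I_B = 41.6 mA > I_C = 4 mA, confirming saturation.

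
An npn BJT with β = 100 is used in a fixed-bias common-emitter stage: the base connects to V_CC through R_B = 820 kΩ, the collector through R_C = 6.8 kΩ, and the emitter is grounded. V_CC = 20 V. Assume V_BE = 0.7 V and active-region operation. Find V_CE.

Base loop: V_CC = I_B·R_B + V_BE, so I_B = (20 − 0.7)/820 kΩ = 0.0235 mA.
In the active region I_C = β·I_B = 100 × 0.0235 = 2.35 mA.
Collector loop: V_CE = V_CC − I_C·R_C = 20 − 2.35×6.8 = 4 V.
Since V_CE = 4 V > V_CE(sat) ≈ 0.2 V, the transistor is in the active region as assumed.

V_CE ≈ 4 V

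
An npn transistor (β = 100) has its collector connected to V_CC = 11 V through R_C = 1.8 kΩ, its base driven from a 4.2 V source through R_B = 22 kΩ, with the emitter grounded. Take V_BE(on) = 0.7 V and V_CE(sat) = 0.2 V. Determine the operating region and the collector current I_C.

Assume active: I_B = (4.2 − 0.7)/22 = 0.159 mA, giving I_C = β·I_B = 15.9 mA.
But then V_CE = 11 − 15.9×1.8 = -17.6 V < V_CE(sat) = 0.2 V — impossible in the active region.
So the transistor is saturated. With V_CE = 0.2 V, I_C = (V_CC − 0.2)/R_C = 10.8/1.8 = 6 mA.
Check: β·I_B = 15.9 mA > I_C = 6 mA, confirming saturation.

saturation; I_C ≈ 6 mA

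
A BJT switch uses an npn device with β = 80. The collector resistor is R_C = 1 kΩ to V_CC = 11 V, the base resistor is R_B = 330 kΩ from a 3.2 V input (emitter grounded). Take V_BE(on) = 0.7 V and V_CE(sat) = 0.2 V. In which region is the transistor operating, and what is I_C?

active; I_C ≈ 0.61 mA

Assume active. Base-emitter loop: I_B = (V_BB − V_BE)/R_B = (3.2 − 0.7)/330 = 0.00758 mA.
I_C = β·I_B = 80×0.00758 = 0.606 mA.
V_CE = V_CC − I_C·R_C = 11 − 0.606×1 = 10.4 V > V_CE(sat), so the active-region assumption holds.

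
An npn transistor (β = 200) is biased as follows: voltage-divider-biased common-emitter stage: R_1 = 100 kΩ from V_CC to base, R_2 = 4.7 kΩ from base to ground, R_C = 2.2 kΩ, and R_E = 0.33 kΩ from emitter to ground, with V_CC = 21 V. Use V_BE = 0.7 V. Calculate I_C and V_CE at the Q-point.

Thevenize the base divider: V_Th = V_CC·R_2/(R_1+R_2) = 21×4.7/105 = 0.943 V, R_Th = R_1‖R_2 = 4.49 kΩ.
Base-emitter loop: V_Th = I_B·R_Th + V_BE + (β+1)I_B·R_E, so I_B = (0.943 − 0.7) / (4.49 + 201×0.33) = 0.00343 mA.
I_C = β·I_B = 200×0.00343 = 0.685 mA, and I_E = (β+1)I_B = 0.689 mA.
V_CE = V_CC − I_C·R_C − I_E·R_E = 21 − 0.685×2.2 − 0.689×0.33 = 19.3 V.
V_CE = 19.3 V > 0.2 V confirms active-region operation.

I_C ≈ 0.69 mA, V_CE ≈ 19 V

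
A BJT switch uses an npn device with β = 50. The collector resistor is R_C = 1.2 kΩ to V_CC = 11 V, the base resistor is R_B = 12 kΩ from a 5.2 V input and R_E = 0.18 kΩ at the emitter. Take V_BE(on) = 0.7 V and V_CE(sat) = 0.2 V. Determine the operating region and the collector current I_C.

Assume active: I_B = (5.2 − 0.7)/(12 + 51×0.18) = 0.212 mA, I_C = β·I_B = 10.6 mA.
Then V_CE = 11 − 10.6×1.2 − 10.8×0.18 = -3.7 V < 0.2 V — the active assumption fails.
Re-solve with V_CE = 0.2 V. KCL at the emitter: V_E/R_E = (V_BB−0.7−V_E)/R_B + (V_CC−0.2−V_E)/R_C, giving V_E = 1.45 V.
I_C = (V_CC − 0.2 − V_E)/R_C = (10.8 − 1.45)/1.2 = 7.79 mA.
Check: I_B = (4.5 − 1.45)/12 = 0.254 mA, and β·I_B = 12.7 mA > I_C, confirming saturation.

saturation; I_C ≈ 7.8 mA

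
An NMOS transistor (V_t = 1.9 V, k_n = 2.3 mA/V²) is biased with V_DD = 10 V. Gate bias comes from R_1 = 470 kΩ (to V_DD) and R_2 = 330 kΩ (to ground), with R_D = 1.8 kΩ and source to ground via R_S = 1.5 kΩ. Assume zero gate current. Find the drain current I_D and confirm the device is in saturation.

I_D ≈ 0.9 mA

V_G = V_DD·R_2/(R_1+R_2) = 10×330/800 = 4.12 V.
Assume saturation: I_D = (k_n/2)(V_GS − V_t)² with V_GS = V_G − I_D·R_S = 4.12 − 1.5·I_D.
Substituting gives 2.59·I_D² − 8.68·I_D + 5.69 = 0, with roots I_D = 0.895 or 2.46 mA.
The root I_D = 2.46 mA gives V_GS = 0.438 V ≤ V_t, so take I_D = 0.895 mA.
Then V_GS = 2.78 V and V_DS = V_DD − I_D(R_D+R_S) = 10 − 0.895×3.3 = 7.05 V.
Saturation requires V_DS ≥ V_GS − V_t = 0.882 V; 7.05 ≥ 0.882 ✓.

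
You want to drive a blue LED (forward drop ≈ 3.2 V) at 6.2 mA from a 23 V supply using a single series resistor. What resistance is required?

R ≈ 3.2 kΩ

The resistor drops V_S − V_D = 23 − 3.2 = 19.8 V at 6.2 mA.
R = 19.8 V / 6.2 mA = 3.19 kΩ.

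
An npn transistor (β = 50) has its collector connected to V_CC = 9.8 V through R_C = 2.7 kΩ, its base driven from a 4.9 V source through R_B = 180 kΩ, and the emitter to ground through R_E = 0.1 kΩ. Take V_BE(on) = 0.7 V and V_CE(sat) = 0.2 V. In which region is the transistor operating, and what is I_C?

Assume active. Base-emitter loop: I_B = (V_BB − V_BE)/(R_B + (β+1)R_E) = (4.9 − 0.7)/(180 + 51×0.1) = 0.0227 mA.
I_C = β·I_B = 50×0.0227 = 1.13 mA.
V_CE = V_CC − I_C·R_C − I_E·R_E = 9.8 − 1.13×2.7 − 1.16×0.1 = 6.62 V > V_CE(sat), so the active-region assumption holds.

active; I_C ≈ 1.1 mA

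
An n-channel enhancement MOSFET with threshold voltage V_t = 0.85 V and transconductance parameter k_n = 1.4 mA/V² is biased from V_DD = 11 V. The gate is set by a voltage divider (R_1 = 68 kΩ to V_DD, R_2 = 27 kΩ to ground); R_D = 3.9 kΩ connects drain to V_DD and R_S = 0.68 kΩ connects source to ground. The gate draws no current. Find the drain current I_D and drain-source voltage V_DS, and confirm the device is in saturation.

I_D ≈ 1.3 mA, V_DS ≈ 4.9 V

V_G = V_DD·R_2/(R_1+R_2) = 11×27/95 = 3.13 V.
Assume saturation: I_D = (k_n/2)(V_GS − V_t)² with V_GS = V_G − I_D·R_S = 3.13 − 0.68·I_D.
Substituting gives 0.324·I_D² − 3.17·I_D + 3.63 = 0, with roots I_D = 1.32 or 8.46 mA.
The root I_D = 8.46 mA gives V_GS = -2.63 V ≤ V_t, so take I_D = 1.32 mA.
Then V_GS = 2.23 V and V_DS = V_DD − I_D(R_D+R_S) = 11 − 1.32×4.58 = 4.93 V.
Saturation requires V_DS ≥ V_GS − V_t = 1.38 V; 4.93 ≥ 1.38 ✓.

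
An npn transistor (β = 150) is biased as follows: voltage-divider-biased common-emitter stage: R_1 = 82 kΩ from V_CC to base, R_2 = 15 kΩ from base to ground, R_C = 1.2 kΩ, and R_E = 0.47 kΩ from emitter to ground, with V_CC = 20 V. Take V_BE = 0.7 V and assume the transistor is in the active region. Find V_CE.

Thevenize the base divider: V_Th = V_CC·R_2/(R_1+R_2) = 20×15/97 = 3.09 V, R_Th = R_1‖R_2 = 12.7 kΩ.
Base-emitter loop: V_Th = I_B·R_Th + V_BE + (β+1)I_B·R_E, so I_B = (3.09 − 0.7) / (12.7 + 151×0.47) = 0.0286 mA.
I_C = β·I_B = 150×0.0286 = 4.29 mA, and I_E = (β+1)I_B = 4.32 mA.
V_CE = V_CC − I_C·R_C − I_E·R_E = 20 − 4.29×1.2 − 4.32×0.47 = 12.8 V.
V_CE = 12.8 V > 0.2 V confirms active-region operation.

V_CE ≈ 13 V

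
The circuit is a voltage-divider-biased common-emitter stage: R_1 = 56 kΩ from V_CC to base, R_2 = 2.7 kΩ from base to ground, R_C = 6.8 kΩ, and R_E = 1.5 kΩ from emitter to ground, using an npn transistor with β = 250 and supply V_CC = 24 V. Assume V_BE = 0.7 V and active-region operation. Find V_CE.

V_CE ≈ 22 V

Thevenize the base divider: V_Th = V_CC·R_2/(R_1+R_2) = 24×2.7/58.7 = 1.1 V, R_Th = R_1‖R_2 = 2.58 kΩ.
Base-emitter loop: V_Th = I_B·R_Th + V_BE + (β+1)I_B·R_E, so I_B = (1.1 − 0.7) / (2.58 + 251×1.5) = 0.00107 mA.
I_C = β·I_B = 250×0.00107 = 0.266 mA, and I_E = (β+1)I_B = 0.267 mA.
V_CE = V_CC − I_C·R_C − I_E·R_E = 24 − 0.266×6.8 − 0.267×1.5 = 21.8 V.
V_CE = 21.8 V > 0.2 V confirms active-region operation.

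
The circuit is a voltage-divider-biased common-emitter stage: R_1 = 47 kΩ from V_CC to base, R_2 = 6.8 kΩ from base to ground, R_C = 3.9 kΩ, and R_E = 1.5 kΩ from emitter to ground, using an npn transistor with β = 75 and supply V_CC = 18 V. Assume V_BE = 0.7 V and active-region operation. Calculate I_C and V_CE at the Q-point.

Thevenize the base divider: V_Th = V_CC·R_2/(R_1+R_2) = 18×6.8/53.8 = 2.28 V, R_Th = R_1‖R_2 = 5.94 kΩ.
Base-emitter loop: V_Th = I_B·R_Th + V_BE + (β+1)I_B·R_E, so I_B = (2.28 − 0.7) / (5.94 + 76×1.5) = 0.0131 mA.
I_C = β·I_B = 75×0.0131 = 0.985 mA, and I_E = (β+1)I_B = 0.998 mA.
V_CE = V_CC − I_C·R_C − I_E·R_E = 18 − 0.985×3.9 − 0.998×1.5 = 12.7 V.
V_CE = 12.7 V > 0.2 V confirms active-region operation.

I_C ≈ 0.98 mA, V_CE ≈ 13 V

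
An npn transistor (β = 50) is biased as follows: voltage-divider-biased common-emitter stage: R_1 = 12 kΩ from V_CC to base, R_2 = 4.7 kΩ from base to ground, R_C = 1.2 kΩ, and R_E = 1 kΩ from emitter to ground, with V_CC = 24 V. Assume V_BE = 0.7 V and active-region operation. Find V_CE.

V_CE ≈ 12 V

Thevenize the base divider: V_Th = V_CC·R_2/(R_1+R_2) = 24×4.7/16.7 = 6.75 V, R_Th = R_1‖R_2 = 3.38 kΩ.
Base-emitter loop: V_Th = I_B·R_Th + V_BE + (β+1)I_B·R_E, so I_B = (6.75 − 0.7) / (3.38 + 51×1) = 0.111 mA.
I_C = β·I_B = 50×0.111 = 5.57 mA, and I_E = (β+1)I_B = 5.68 mA.
V_CE = V_CC − I_C·R_C − I_E·R_E = 24 − 5.57×1.2 − 5.68×1 = 11.6 V.
V_CE = 11.6 V > 0.2 V confirms active-region operation.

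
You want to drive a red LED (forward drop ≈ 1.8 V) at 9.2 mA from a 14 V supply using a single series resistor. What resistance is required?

R ≈ 1.3 kΩ

The resistor drops V_S − V_D = 14 − 1.8 = 12.2 V at 9.2 mA.
R = 12.2 V / 9.2 mA = 1.33 kΩ.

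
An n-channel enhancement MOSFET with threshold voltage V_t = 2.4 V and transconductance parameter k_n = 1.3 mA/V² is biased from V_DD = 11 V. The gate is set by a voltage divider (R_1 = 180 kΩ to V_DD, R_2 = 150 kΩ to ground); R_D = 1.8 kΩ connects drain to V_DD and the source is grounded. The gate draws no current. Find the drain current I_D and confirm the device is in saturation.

I_D ≈ 4.4 mA

V_G = V_DD·R_2/(R_1+R_2) = 11×150/330 = 5 V. With the source grounded, V_GS = V_G = 5 V.
Assume saturation: I_D = (k_n/2)(V_GS − V_t)² = (1.3/2)×(5 − 2.4)² = 0.65×2.6² = 4.39 mA.
V_DS = V_DD − I_D·R_D = 11 − 4.39×1.8 = 3.09 V.
Saturation requires V_DS ≥ V_GS − V_t = 2.6 V; 3.09 ≥ 2.6 ✓.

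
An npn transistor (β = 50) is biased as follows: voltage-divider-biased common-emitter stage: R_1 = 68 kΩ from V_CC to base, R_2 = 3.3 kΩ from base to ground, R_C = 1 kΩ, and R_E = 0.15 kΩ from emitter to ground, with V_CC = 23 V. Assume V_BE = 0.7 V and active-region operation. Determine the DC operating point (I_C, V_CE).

Thevenize the base divider: V_Th = V_CC·R_2/(R_1+R_2) = 23×3.3/71.3 = 1.06 V, R_Th = R_1‖R_2 = 3.15 kΩ.
Base-emitter loop: V_Th = I_B·R_Th + V_BE + (β+1)I_B·R_E, so I_B = (1.06 − 0.7) / (3.15 + 51×0.15) = 0.0338 mA.
I_C = β·I_B = 50×0.0338 = 1.69 mA, and I_E = (β+1)I_B = 1.72 mA.
V_CE = V_CC − I_C·R_C − I_E·R_E = 23 − 1.69×1 − 1.72×0.15 = 21.1 V.
V_CE = 21.1 V > 0.2 V confirms active-region operation.

I_C ≈ 1.7 mA, V_CE ≈ 21 V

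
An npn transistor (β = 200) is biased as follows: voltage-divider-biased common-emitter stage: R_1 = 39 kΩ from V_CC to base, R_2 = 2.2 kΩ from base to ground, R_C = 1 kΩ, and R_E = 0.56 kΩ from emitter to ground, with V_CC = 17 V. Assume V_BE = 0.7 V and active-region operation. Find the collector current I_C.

I_C ≈ 0.36 mA

Thevenize the base divider: V_Th = V_CC·R_2/(R_1+R_2) = 17×2.2/41.2 = 0.908 V, R_Th = R_1‖R_2 = 2.08 kΩ.
Base-emitter loop: V_Th = I_B·R_Th + V_BE + (β+1)I_B·R_E, so I_B = (0.908 − 0.7) / (2.08 + 201×0.56) = 0.00181 mA.
I_C = β·I_B = 200×0.00181 = 0.362 mA, and I_E = (β+1)I_B = 0.364 mA.
V_CE = V_CC − I_C·R_C − I_E·R_E = 17 − 0.362×1 − 0.364×0.56 = 16.4 V.
V_CE = 16.4 V > 0.2 V confirms active-region operation.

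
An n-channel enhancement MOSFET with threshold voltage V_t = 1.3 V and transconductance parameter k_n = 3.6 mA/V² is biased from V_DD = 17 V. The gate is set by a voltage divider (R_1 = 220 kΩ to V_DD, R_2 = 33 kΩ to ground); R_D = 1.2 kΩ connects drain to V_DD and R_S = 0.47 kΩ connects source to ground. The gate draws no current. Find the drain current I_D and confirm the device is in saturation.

V_G = V_DD·R_2/(R_1+R_2) = 17×33/253 = 2.22 V.
Assume saturation: I_D = (k_n/2)(V_GS − V_t)² with V_GS = V_G − I_D·R_S = 2.22 − 0.47·I_D.
Substituting gives 0.398·I_D² − 2.55·I_D + 1.51 = 0, with roots I_D = 0.662 or 5.76 mA.
The root I_D = 5.76 mA gives V_GS = -0.488 V ≤ V_t, so take I_D = 0.662 mA.
Then V_GS = 1.91 V and V_DS = V_DD − I_D(R_D+R_S) = 17 − 0.662×1.67 = 15.9 V.
Saturation requires V_DS ≥ V_GS − V_t = 0.606 V; 15.9 ≥ 0.606 ✓.

I_D ≈ 0.66 mA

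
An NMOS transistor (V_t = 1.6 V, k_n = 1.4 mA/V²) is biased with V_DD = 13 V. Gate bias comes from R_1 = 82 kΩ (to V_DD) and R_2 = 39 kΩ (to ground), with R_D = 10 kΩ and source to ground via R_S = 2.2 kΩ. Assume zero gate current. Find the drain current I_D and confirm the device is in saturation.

V_G = V_DD·R_2/(R_1+R_2) = 13×39/121 = 4.19 V.
Assume saturation: I_D = (k_n/2)(V_GS − V_t)² with V_GS = V_G − I_D·R_S = 4.19 − 2.2·I_D.
Substituting gives 3.39·I_D² − 8.98·I_D + 4.7 = 0, with roots I_D = 0.717 or 1.93 mA.
The root I_D = 1.93 mA gives V_GS = -0.0616 V ≤ V_t, so take I_D = 0.717 mA.
Then V_GS = 2.61 V and V_DS = V_DD − I_D(R_D+R_S) = 13 − 0.717×12.2 = 4.25 V.
Saturation requires V_DS ≥ V_GS − V_t = 1.01 V; 4.25 ≥ 1.01 ✓.

I_D ≈ 0.72 mA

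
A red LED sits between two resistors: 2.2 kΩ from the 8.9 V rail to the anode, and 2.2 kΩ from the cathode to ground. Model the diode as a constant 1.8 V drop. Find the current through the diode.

The two resistors are in series with the diode, so KVL gives 8.9 = I·2.2 + 1.8 + I·2.2.
I = (8.9 − 1.8) / (2.2 + 2.2) kΩ = 7.1 / 4.4 = 1.61 mA.

I ≈ 1.6 mA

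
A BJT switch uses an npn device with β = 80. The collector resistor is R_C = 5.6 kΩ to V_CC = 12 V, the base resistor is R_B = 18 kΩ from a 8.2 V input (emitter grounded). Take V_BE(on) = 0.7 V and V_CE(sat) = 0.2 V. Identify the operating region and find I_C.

Assume active: I_B = (8.2 − 0.7)/18 = 0.417 mA, giving I_C = β·I_B = 33.3 mA.
But then V_CE = 12 − 33.3×5.6 = -175 V < V_CE(sat) = 0.2 V — impossible in the active region.
So the transistor is saturated. With V_CE = 0.2 V, I_C = (V_CC − 0.2)/R_C = 11.8/5.6 = 2.11 mA.
Check: β·I_B = 33.3 mA > I_C = 2.11 mA, confirming saturation.

saturation; I_C ≈ 2.1 mA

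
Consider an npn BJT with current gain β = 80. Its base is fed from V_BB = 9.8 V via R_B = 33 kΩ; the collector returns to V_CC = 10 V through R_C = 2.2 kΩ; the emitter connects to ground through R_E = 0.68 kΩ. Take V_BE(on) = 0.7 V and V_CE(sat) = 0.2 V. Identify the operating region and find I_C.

saturation; I_C ≈ 3.4 mA

Assume active: I_B = (9.8 − 0.7)/(33 + 81×0.68) = 0.103 mA, I_C = β·I_B = 8.27 mA.
Then V_CE = 10 − 8.27×2.2 − 8.37×0.68 = -13.9 V < 0.2 V — the active assumption fails.
Re-solve with V_CE = 0.2 V. KCL at the emitter: V_E/R_E = (V_BB−0.7−V_E)/R_B + (V_CC−0.2−V_E)/R_C, giving V_E = 2.42 V.
I_C = (V_CC − 0.2 − V_E)/R_C = (9.8 − 2.42)/2.2 = 3.35 mA.
Check: I_B = (9.1 − 2.42)/33 = 0.202 mA, and β·I_B = 16.2 mA > I_C, confirming saturation.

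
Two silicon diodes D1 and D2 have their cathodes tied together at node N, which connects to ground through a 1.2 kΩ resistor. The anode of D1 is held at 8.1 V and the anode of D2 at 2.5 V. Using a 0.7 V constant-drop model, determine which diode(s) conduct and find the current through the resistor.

Only D1 conducts; I_R ≈ 6.2 mA

Assume both conduct. Then node N would need to be at both 8.1−0.7 = 7.4 V and 2.5−0.7 = 1.8 V, which is impossible.
Assume only D1 conducts: V_N = 8.1 − 0.7 = 7.4 V, so I_R = 7.4/1.2 = 6.17 mA.
Check D2: its anode-to-cathode voltage is 2.5 − 7.4 = -4.9 V < 0.7 V, so it is off. The assumption is consistent.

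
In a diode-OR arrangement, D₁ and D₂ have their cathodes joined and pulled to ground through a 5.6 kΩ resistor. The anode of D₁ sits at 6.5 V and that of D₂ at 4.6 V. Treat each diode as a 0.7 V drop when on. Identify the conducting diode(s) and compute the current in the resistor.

Only D₁ conducts; I_R ≈ 1 mA

Assume both conduct. Then node N would need to be at both 6.5−0.7 = 5.8 V and 4.6−0.7 = 3.9 V, which is impossible.
Assume only D₁ conducts: V_N = 6.5 − 0.7 = 5.8 V, so I_R = 5.8/5.6 = 1.04 mA.
Check D₂: its anode-to-cathode voltage is 4.6 − 5.8 = -1.2 V < 0.7 V, so it is off. The assumption is consistent.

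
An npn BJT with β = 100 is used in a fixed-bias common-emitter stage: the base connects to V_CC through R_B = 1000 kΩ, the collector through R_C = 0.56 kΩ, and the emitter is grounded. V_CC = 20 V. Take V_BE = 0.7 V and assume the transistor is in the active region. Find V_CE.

Base loop: V_CC = I_B·R_B + V_BE, so I_B = (20 − 0.7)/1000 kΩ = 0.0193 mA.
In the active region I_C = β·I_B = 100 × 0.0193 = 1.93 mA.
Collector loop: V_CE = V_CC − I_C·R_C = 20 − 1.93×0.56 = 18.9 V.
Since V_CE = 18.9 V > V_CE(sat) ≈ 0.2 V, the transistor is in the active region as assumed.

V_CE ≈ 19 V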